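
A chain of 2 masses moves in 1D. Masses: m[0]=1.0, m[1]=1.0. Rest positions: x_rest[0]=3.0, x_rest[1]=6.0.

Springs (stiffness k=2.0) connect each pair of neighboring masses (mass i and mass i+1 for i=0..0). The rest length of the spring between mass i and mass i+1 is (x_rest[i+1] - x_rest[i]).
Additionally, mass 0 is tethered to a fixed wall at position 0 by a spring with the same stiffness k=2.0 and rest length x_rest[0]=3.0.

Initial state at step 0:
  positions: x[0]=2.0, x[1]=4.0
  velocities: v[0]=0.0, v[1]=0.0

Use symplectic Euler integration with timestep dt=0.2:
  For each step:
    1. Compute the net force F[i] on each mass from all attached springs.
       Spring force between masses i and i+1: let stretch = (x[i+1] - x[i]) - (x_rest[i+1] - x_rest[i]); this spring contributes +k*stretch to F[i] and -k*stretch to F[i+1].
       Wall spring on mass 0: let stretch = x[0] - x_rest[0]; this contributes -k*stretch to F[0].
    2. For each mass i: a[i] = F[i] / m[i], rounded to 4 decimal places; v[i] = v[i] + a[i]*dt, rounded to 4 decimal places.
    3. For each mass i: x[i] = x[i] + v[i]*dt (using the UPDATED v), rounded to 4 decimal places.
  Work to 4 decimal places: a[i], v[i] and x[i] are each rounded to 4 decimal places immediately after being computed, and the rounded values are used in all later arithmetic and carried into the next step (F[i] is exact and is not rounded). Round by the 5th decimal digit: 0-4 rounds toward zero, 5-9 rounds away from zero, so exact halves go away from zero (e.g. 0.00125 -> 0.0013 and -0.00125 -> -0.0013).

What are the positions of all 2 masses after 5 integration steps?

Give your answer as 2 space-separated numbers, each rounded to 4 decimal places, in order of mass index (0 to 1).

Step 0: x=[2.0000 4.0000] v=[0.0000 0.0000]
Step 1: x=[2.0000 4.0800] v=[0.0000 0.4000]
Step 2: x=[2.0064 4.2336] v=[0.0320 0.7680]
Step 3: x=[2.0305 4.4490] v=[0.1203 1.0771]
Step 4: x=[2.0856 4.7109] v=[0.2755 1.3097]
Step 5: x=[2.1839 5.0028] v=[0.4914 1.4596]

Answer: 2.1839 5.0028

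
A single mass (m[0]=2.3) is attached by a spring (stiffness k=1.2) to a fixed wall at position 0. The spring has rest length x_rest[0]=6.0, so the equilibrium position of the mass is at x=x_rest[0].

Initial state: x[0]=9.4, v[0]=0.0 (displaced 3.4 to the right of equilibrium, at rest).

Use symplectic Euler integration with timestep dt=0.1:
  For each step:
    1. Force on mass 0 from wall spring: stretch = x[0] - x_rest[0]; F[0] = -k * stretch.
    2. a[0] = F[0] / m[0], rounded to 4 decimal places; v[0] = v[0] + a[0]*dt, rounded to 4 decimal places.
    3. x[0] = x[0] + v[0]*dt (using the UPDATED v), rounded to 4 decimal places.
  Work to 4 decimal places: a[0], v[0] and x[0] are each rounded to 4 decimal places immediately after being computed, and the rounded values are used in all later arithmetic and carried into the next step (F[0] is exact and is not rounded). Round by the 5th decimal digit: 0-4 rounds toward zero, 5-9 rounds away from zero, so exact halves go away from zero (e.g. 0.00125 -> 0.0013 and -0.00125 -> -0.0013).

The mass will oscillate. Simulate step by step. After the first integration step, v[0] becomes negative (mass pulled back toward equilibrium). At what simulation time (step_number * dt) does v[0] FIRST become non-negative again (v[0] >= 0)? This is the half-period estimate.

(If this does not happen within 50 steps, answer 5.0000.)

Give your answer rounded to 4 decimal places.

Answer: 4.4000

Derivation:
Step 0: x=[9.4000] v=[0.0000]
Step 1: x=[9.3823] v=[-0.1774]
Step 2: x=[9.3469] v=[-0.3539]
Step 3: x=[9.2941] v=[-0.5285]
Step 4: x=[9.2241] v=[-0.7004]
Step 5: x=[9.1372] v=[-0.8686]
Step 6: x=[9.0340] v=[-1.0323]
Step 7: x=[8.9149] v=[-1.1906]
Step 8: x=[8.7806] v=[-1.3427]
Step 9: x=[8.6318] v=[-1.4878]
Step 10: x=[8.4693] v=[-1.6251]
Step 11: x=[8.2939] v=[-1.7539]
Step 12: x=[8.1065] v=[-1.8736]
Step 13: x=[7.9082] v=[-1.9835]
Step 14: x=[7.6999] v=[-2.0831]
Step 15: x=[7.4827] v=[-2.1718]
Step 16: x=[7.2578] v=[-2.2492]
Step 17: x=[7.0263] v=[-2.3148]
Step 18: x=[6.7895] v=[-2.3684]
Step 19: x=[6.5485] v=[-2.4096]
Step 20: x=[6.3047] v=[-2.4382]
Step 21: x=[6.0593] v=[-2.4541]
Step 22: x=[5.8136] v=[-2.4572]
Step 23: x=[5.5689] v=[-2.4475]
Step 24: x=[5.3264] v=[-2.4250]
Step 25: x=[5.0874] v=[-2.3899]
Step 26: x=[4.8532] v=[-2.3423]
Step 27: x=[4.6250] v=[-2.2825]
Step 28: x=[4.4039] v=[-2.2108]
Step 29: x=[4.1912] v=[-2.1275]
Step 30: x=[3.9879] v=[-2.0331]
Step 31: x=[3.7951] v=[-1.9281]
Step 32: x=[3.6138] v=[-1.8131]
Step 33: x=[3.4449] v=[-1.6886]
Step 34: x=[3.2894] v=[-1.5553]
Step 35: x=[3.1480] v=[-1.4139]
Step 36: x=[3.0215] v=[-1.2651]
Step 37: x=[2.9105] v=[-1.1097]
Step 38: x=[2.8157] v=[-0.9485]
Step 39: x=[2.7375] v=[-0.7824]
Step 40: x=[2.6763] v=[-0.6122]
Step 41: x=[2.6324] v=[-0.4388]
Step 42: x=[2.6061] v=[-0.2631]
Step 43: x=[2.5975] v=[-0.0860]
Step 44: x=[2.6067] v=[0.0915]
First v>=0 after going negative at step 44, time=4.4000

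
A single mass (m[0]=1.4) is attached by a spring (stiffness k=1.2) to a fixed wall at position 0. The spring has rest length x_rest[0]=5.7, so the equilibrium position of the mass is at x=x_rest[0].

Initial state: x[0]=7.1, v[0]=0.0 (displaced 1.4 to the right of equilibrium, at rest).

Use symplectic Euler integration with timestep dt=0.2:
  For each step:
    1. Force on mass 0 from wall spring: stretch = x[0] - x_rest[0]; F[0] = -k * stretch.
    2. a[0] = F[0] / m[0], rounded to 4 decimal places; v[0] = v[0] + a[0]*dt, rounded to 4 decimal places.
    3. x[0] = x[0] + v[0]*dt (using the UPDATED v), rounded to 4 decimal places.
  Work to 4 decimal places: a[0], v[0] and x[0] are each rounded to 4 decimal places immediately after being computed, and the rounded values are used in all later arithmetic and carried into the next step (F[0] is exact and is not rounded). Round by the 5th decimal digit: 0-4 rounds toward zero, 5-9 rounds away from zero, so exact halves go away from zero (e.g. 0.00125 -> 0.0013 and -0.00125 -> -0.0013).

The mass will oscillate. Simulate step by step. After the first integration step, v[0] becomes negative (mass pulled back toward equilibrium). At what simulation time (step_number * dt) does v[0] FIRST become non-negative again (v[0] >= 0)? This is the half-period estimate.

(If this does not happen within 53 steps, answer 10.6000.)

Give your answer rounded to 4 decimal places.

Step 0: x=[7.1000] v=[0.0000]
Step 1: x=[7.0520] v=[-0.2400]
Step 2: x=[6.9576] v=[-0.4718]
Step 3: x=[6.8201] v=[-0.6874]
Step 4: x=[6.6442] v=[-0.8794]
Step 5: x=[6.4359] v=[-1.0413]
Step 6: x=[6.2024] v=[-1.1675]
Step 7: x=[5.9517] v=[-1.2536]
Step 8: x=[5.6924] v=[-1.2967]
Step 9: x=[5.4333] v=[-1.2954]
Step 10: x=[5.1834] v=[-1.2497]
Step 11: x=[4.9512] v=[-1.1611]
Step 12: x=[4.7447] v=[-1.0327]
Step 13: x=[4.5709] v=[-0.8689]
Step 14: x=[4.4358] v=[-0.6753]
Step 15: x=[4.3441] v=[-0.4586]
Step 16: x=[4.2989] v=[-0.2262]
Step 17: x=[4.3017] v=[0.0140]
First v>=0 after going negative at step 17, time=3.4000

Answer: 3.4000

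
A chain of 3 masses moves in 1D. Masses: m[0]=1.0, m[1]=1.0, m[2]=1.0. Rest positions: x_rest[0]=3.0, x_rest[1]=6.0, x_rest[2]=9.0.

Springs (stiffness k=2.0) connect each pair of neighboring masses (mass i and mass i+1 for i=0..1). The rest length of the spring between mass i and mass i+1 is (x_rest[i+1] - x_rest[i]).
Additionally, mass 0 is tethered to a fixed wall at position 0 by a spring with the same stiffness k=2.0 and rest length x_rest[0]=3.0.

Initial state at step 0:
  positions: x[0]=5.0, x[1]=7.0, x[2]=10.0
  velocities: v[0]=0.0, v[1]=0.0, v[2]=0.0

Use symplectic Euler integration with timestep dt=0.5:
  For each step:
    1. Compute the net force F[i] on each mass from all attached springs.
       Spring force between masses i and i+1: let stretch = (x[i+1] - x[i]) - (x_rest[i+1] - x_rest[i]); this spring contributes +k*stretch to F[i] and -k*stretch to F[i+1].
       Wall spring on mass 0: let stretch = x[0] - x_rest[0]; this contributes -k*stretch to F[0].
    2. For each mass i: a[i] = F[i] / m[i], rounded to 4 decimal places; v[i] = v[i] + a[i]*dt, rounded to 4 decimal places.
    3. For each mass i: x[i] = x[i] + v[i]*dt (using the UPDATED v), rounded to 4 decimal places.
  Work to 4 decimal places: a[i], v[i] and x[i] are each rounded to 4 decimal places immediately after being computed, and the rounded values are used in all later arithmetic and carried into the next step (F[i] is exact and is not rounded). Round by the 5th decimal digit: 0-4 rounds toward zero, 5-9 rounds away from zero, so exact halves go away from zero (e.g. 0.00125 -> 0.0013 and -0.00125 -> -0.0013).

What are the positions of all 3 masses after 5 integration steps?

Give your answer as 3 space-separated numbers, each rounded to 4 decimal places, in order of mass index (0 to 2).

Step 0: x=[5.0000 7.0000 10.0000] v=[0.0000 0.0000 0.0000]
Step 1: x=[3.5000 7.5000 10.0000] v=[-3.0000 1.0000 0.0000]
Step 2: x=[2.2500 7.2500 10.2500] v=[-2.5000 -0.5000 0.5000]
Step 3: x=[2.3750 6.0000 10.5000] v=[0.2500 -2.5000 0.5000]
Step 4: x=[3.1250 5.1875 10.0000] v=[1.5000 -1.6250 -1.0000]
Step 5: x=[3.3438 5.7500 8.5938] v=[0.4375 1.1250 -2.8125]

Answer: 3.3438 5.7500 8.5938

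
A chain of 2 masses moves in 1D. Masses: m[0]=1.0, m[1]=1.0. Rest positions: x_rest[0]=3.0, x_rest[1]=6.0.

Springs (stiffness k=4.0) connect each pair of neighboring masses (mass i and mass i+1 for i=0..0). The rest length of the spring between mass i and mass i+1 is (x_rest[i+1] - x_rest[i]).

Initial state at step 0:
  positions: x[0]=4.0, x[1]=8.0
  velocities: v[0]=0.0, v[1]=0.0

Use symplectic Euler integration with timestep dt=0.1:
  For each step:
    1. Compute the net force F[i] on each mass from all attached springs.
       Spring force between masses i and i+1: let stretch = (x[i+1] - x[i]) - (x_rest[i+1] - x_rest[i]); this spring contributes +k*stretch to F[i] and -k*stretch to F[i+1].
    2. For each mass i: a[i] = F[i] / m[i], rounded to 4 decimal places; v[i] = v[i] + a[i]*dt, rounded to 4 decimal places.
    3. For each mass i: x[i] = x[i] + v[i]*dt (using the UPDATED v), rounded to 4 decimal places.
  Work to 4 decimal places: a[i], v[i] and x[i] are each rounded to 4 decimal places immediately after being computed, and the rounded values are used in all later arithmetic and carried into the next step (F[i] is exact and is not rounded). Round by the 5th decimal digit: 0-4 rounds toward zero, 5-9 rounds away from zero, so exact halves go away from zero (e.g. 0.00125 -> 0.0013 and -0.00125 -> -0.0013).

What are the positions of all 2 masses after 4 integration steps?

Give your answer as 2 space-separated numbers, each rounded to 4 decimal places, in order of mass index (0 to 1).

Answer: 4.3538 7.6462

Derivation:
Step 0: x=[4.0000 8.0000] v=[0.0000 0.0000]
Step 1: x=[4.0400 7.9600] v=[0.4000 -0.4000]
Step 2: x=[4.1168 7.8832] v=[0.7680 -0.7680]
Step 3: x=[4.2243 7.7757] v=[1.0746 -1.0746]
Step 4: x=[4.3538 7.6462] v=[1.2952 -1.2952]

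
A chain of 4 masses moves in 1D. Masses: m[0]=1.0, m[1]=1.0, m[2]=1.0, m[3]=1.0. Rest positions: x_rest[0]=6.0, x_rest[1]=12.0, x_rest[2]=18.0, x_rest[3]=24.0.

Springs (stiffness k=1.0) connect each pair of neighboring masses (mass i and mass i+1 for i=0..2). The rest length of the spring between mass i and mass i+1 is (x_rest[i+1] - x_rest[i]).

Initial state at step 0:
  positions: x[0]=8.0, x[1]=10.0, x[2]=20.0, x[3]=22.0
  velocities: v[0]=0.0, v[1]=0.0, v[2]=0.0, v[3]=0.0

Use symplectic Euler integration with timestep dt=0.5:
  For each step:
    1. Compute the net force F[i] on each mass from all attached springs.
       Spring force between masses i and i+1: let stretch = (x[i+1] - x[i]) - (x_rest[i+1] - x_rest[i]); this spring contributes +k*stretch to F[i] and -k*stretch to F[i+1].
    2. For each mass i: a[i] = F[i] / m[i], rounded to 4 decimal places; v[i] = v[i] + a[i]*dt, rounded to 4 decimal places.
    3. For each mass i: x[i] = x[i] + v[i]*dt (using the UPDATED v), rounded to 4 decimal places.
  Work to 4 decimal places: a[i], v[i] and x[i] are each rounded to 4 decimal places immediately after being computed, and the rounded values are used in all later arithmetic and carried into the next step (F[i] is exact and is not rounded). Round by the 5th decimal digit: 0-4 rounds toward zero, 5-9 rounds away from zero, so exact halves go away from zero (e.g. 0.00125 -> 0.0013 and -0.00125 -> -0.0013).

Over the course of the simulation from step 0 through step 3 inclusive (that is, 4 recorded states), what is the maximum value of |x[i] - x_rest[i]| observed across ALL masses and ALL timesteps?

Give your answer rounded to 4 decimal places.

Step 0: x=[8.0000 10.0000 20.0000 22.0000] v=[0.0000 0.0000 0.0000 0.0000]
Step 1: x=[7.0000 12.0000 18.0000 23.0000] v=[-2.0000 4.0000 -4.0000 2.0000]
Step 2: x=[5.7500 14.2500 15.7500 24.2500] v=[-2.5000 4.5000 -4.5000 2.5000]
Step 3: x=[5.1250 14.7500 15.2500 24.8750] v=[-1.2500 1.0000 -1.0000 1.2500]
Max displacement = 2.7500

Answer: 2.7500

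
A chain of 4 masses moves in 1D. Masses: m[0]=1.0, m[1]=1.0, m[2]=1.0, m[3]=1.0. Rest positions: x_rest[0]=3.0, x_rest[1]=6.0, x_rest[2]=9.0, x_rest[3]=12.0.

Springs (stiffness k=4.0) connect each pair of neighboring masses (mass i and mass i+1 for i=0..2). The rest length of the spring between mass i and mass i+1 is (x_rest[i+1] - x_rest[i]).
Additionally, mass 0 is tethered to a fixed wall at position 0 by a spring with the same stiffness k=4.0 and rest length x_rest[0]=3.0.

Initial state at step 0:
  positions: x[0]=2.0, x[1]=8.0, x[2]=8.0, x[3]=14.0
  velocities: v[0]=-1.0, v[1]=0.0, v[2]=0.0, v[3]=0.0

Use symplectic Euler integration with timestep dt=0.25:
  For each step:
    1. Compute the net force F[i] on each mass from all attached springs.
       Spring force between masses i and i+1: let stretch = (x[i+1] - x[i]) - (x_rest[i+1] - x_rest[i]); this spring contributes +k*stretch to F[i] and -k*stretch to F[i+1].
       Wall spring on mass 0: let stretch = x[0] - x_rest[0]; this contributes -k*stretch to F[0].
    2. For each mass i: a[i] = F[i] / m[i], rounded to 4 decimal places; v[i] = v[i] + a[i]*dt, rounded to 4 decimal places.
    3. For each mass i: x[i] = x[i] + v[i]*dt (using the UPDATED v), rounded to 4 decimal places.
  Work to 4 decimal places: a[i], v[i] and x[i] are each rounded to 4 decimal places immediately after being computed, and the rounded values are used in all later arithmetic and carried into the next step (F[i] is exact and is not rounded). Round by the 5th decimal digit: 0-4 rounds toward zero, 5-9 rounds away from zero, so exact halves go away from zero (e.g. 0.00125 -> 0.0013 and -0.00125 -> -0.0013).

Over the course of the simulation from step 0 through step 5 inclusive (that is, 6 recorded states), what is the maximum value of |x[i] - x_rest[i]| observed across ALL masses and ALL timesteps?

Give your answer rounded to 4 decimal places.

Step 0: x=[2.0000 8.0000 8.0000 14.0000] v=[-1.0000 0.0000 0.0000 0.0000]
Step 1: x=[2.7500 6.5000 9.5000 13.2500] v=[3.0000 -6.0000 6.0000 -3.0000]
Step 2: x=[3.7500 4.8125 11.1875 12.3125] v=[4.0000 -6.7500 6.7500 -3.7500]
Step 3: x=[4.0781 4.4531 11.5625 11.8438] v=[1.3125 -1.4375 1.5000 -1.8750]
Step 4: x=[3.4805 5.7773 10.2305 12.0547] v=[-2.3906 5.2969 -5.3281 0.8437]
Step 5: x=[2.5869 7.6406 8.2412 12.5596] v=[-3.5743 7.4533 -7.9571 2.0195]
Max displacement = 2.5625

Answer: 2.5625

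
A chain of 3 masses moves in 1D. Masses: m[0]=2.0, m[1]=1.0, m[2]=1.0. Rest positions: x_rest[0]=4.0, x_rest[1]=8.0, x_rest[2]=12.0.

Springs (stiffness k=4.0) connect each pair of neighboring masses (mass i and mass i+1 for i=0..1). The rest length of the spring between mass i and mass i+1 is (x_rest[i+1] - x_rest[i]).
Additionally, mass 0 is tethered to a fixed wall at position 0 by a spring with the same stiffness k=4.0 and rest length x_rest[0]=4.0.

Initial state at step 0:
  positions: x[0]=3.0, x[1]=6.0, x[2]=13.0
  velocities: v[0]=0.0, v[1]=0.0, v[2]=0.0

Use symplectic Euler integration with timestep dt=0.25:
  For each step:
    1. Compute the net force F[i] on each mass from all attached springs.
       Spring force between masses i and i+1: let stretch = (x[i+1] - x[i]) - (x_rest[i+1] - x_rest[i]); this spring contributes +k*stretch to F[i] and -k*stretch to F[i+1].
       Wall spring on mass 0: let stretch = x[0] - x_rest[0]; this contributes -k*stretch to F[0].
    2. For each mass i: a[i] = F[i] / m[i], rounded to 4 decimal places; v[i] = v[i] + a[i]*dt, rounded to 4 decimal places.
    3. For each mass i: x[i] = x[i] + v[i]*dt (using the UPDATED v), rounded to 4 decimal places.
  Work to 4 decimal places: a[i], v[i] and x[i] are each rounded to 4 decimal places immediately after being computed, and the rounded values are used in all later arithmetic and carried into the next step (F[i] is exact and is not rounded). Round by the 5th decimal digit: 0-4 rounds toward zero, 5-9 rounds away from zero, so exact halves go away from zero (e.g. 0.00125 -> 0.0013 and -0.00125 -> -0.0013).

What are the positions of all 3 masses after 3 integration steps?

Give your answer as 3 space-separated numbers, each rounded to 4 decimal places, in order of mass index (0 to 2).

Step 0: x=[3.0000 6.0000 13.0000] v=[0.0000 0.0000 0.0000]
Step 1: x=[3.0000 7.0000 12.2500] v=[0.0000 4.0000 -3.0000]
Step 2: x=[3.1250 8.3125 11.1875] v=[0.5000 5.2500 -4.2500]
Step 3: x=[3.5078 9.0469 10.4063] v=[1.5313 2.9375 -3.1250]

Answer: 3.5078 9.0469 10.4063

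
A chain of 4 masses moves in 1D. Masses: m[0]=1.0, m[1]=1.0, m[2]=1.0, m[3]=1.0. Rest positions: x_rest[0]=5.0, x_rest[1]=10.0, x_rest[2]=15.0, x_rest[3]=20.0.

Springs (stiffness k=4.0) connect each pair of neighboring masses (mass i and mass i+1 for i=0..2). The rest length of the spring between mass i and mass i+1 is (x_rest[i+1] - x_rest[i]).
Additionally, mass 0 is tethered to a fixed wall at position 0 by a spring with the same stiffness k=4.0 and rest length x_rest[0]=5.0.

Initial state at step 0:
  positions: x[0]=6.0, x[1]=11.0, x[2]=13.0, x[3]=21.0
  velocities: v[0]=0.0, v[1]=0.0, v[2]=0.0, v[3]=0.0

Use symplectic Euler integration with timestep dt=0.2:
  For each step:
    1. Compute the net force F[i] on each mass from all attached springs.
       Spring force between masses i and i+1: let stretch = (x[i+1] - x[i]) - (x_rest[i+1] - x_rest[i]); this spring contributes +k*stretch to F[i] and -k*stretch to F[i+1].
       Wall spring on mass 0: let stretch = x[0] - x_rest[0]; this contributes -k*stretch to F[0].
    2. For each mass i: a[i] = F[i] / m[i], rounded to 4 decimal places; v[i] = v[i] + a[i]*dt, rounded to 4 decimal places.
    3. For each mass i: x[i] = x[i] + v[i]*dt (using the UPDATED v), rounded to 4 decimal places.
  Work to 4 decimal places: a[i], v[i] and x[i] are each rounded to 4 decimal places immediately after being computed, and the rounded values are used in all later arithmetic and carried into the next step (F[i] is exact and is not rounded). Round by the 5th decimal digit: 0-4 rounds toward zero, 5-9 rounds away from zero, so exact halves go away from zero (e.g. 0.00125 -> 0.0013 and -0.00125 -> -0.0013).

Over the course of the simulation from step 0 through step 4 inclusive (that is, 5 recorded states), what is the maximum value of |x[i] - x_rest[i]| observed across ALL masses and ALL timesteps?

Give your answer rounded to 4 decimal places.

Answer: 2.1757

Derivation:
Step 0: x=[6.0000 11.0000 13.0000 21.0000] v=[0.0000 0.0000 0.0000 0.0000]
Step 1: x=[5.8400 10.5200 13.9600 20.5200] v=[-0.8000 -2.4000 4.8000 -2.4000]
Step 2: x=[5.4944 9.8416 15.4192 19.7904] v=[-1.7280 -3.3920 7.2960 -3.6480]
Step 3: x=[4.9652 9.3601 16.6854 19.1614] v=[-2.6458 -2.4077 6.3309 -3.1450]
Step 4: x=[4.3448 9.3474 17.1757 18.9362] v=[-3.1020 -0.0634 2.4515 -1.1258]
Max displacement = 2.1757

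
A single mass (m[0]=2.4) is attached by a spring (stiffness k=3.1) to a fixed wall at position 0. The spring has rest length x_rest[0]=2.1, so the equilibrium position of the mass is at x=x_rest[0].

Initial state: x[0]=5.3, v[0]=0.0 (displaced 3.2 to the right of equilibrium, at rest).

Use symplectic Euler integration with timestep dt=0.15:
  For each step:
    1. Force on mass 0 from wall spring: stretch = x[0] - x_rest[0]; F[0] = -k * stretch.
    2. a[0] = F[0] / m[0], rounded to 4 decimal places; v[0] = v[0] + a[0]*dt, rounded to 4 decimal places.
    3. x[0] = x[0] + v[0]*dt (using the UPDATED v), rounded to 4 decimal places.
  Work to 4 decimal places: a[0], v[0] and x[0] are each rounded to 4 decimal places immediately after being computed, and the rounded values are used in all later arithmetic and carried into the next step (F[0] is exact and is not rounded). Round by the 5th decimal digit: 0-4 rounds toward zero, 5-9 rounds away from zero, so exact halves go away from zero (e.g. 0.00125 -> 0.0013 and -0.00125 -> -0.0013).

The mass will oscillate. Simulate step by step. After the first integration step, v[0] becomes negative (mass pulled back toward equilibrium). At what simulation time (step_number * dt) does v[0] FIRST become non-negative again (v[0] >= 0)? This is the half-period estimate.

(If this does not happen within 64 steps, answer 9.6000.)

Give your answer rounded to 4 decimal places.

Step 0: x=[5.3000] v=[0.0000]
Step 1: x=[5.2070] v=[-0.6200]
Step 2: x=[5.0237] v=[-1.2220]
Step 3: x=[4.7554] v=[-1.7885]
Step 4: x=[4.4100] v=[-2.3030]
Step 5: x=[3.9974] v=[-2.7506]
Step 6: x=[3.5297] v=[-3.1182]
Step 7: x=[3.0204] v=[-3.3952]
Step 8: x=[2.4844] v=[-3.5735]
Step 9: x=[1.9372] v=[-3.6480]
Step 10: x=[1.3947] v=[-3.6165]
Step 11: x=[0.8727] v=[-3.4799]
Step 12: x=[0.3864] v=[-3.2421]
Step 13: x=[-0.0501] v=[-2.9101]
Step 14: x=[-0.4241] v=[-2.4935]
Step 15: x=[-0.7248] v=[-2.0045]
Step 16: x=[-0.9434] v=[-1.4572]
Step 17: x=[-1.0735] v=[-0.8675]
Step 18: x=[-1.1114] v=[-0.2526]
Step 19: x=[-1.0560] v=[0.3696]
First v>=0 after going negative at step 19, time=2.8500

Answer: 2.8500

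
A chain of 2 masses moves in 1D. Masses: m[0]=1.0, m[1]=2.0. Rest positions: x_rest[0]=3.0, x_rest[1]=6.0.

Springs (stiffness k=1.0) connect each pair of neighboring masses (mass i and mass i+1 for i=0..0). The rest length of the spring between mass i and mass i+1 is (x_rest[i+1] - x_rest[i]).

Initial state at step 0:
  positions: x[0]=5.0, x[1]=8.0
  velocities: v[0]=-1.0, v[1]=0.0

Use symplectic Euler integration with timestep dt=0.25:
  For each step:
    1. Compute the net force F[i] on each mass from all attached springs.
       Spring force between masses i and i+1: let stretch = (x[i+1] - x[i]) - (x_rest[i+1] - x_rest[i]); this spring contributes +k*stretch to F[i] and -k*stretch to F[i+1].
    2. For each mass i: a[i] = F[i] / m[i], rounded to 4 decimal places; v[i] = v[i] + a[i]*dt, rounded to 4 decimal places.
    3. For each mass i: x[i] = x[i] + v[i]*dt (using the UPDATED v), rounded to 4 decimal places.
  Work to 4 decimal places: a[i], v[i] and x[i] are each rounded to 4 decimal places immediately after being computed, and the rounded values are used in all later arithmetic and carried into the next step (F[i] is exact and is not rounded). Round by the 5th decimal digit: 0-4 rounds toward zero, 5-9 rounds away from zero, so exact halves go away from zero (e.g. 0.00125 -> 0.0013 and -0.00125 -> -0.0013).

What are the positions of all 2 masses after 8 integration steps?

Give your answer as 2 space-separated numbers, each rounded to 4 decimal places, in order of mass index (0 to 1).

Answer: 3.9858 7.5070

Derivation:
Step 0: x=[5.0000 8.0000] v=[-1.0000 0.0000]
Step 1: x=[4.7500 8.0000] v=[-1.0000 0.0000]
Step 2: x=[4.5156 7.9922] v=[-0.9375 -0.0313]
Step 3: x=[4.3110 7.9695] v=[-0.8184 -0.0909]
Step 4: x=[4.1476 7.9262] v=[-0.6538 -0.1732]
Step 5: x=[4.0328 7.8586] v=[-0.4592 -0.2705]
Step 6: x=[3.9696 7.7652] v=[-0.2528 -0.3737]
Step 7: x=[3.9561 7.6469] v=[-0.0539 -0.4732]
Step 8: x=[3.9858 7.5070] v=[0.1188 -0.5596]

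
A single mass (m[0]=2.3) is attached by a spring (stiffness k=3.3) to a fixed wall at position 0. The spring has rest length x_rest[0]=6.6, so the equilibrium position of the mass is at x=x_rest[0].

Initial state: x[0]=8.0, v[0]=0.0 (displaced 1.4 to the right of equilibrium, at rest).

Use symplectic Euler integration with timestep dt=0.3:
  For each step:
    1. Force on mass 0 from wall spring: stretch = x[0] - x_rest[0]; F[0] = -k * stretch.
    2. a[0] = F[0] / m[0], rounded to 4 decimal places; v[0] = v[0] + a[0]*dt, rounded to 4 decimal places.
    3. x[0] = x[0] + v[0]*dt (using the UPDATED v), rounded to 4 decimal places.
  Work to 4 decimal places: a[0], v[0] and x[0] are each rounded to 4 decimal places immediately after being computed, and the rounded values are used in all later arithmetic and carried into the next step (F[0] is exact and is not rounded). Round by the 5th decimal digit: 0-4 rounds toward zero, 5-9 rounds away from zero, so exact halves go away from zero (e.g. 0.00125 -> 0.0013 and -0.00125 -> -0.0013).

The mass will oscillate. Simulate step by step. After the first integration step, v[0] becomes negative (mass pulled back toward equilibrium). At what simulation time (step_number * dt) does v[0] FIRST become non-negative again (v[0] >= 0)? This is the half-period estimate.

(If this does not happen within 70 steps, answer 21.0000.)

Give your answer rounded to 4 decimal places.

Step 0: x=[8.0000] v=[0.0000]
Step 1: x=[7.8192] v=[-0.6026]
Step 2: x=[7.4810] v=[-1.1274]
Step 3: x=[7.0290] v=[-1.5066]
Step 4: x=[6.5216] v=[-1.6913]
Step 5: x=[6.0243] v=[-1.6576]
Step 6: x=[5.6014] v=[-1.4098]
Step 7: x=[5.3074] v=[-0.9800]
Step 8: x=[5.1803] v=[-0.4236]
Step 9: x=[5.2366] v=[0.1875]
First v>=0 after going negative at step 9, time=2.7000

Answer: 2.7000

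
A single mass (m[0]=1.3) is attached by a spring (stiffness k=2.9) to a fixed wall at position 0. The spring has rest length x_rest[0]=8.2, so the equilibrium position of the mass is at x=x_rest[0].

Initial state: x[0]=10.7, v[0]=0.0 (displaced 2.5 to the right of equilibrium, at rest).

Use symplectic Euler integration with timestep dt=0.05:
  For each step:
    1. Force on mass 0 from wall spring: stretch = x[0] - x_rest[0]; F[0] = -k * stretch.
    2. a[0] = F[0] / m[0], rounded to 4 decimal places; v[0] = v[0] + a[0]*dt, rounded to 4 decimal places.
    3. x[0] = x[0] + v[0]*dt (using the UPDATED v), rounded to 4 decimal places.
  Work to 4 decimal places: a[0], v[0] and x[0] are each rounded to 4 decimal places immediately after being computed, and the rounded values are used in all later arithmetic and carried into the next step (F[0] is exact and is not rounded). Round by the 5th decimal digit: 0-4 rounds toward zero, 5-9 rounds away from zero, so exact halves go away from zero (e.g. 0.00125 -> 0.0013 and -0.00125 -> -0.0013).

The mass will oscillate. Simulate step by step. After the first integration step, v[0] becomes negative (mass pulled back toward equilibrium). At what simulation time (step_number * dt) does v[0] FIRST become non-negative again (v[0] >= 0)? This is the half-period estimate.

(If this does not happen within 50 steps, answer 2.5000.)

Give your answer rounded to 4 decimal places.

Step 0: x=[10.7000] v=[0.0000]
Step 1: x=[10.6861] v=[-0.2788]
Step 2: x=[10.6583] v=[-0.5561]
Step 3: x=[10.6168] v=[-0.8303]
Step 4: x=[10.5618] v=[-1.0999]
Step 5: x=[10.4936] v=[-1.3633]
Step 6: x=[10.4126] v=[-1.6191]
Step 7: x=[10.3193] v=[-1.8659]
Step 8: x=[10.2142] v=[-2.1023]
Step 9: x=[10.0979] v=[-2.3270]
Step 10: x=[9.9710] v=[-2.5387]
Step 11: x=[9.8342] v=[-2.7362]
Step 12: x=[9.6883] v=[-2.9185]
Step 13: x=[9.5341] v=[-3.0845]
Step 14: x=[9.3724] v=[-3.2333]
Step 15: x=[9.2042] v=[-3.3641]
Step 16: x=[9.0304] v=[-3.4761]
Step 17: x=[8.8520] v=[-3.5687]
Step 18: x=[8.6699] v=[-3.6414]
Step 19: x=[8.4852] v=[-3.6938]
Step 20: x=[8.2989] v=[-3.7256]
Step 21: x=[8.1121] v=[-3.7366]
Step 22: x=[7.9258] v=[-3.7268]
Step 23: x=[7.7410] v=[-3.6962]
Step 24: x=[7.5588] v=[-3.6450]
Step 25: x=[7.3801] v=[-3.5735]
Step 26: x=[7.2060] v=[-3.4821]
Step 27: x=[7.0374] v=[-3.3712]
Step 28: x=[6.8753] v=[-3.2415]
Step 29: x=[6.7206] v=[-3.0937]
Step 30: x=[6.5742] v=[-2.9287]
Step 31: x=[6.4368] v=[-2.7474]
Step 32: x=[6.3093] v=[-2.5507]
Step 33: x=[6.1923] v=[-2.3398]
Step 34: x=[6.0865] v=[-2.1159]
Step 35: x=[5.9925] v=[-1.8802]
Step 36: x=[5.9108] v=[-1.6340]
Step 37: x=[5.8419] v=[-1.3787]
Step 38: x=[5.7861] v=[-1.1157]
Step 39: x=[5.7438] v=[-0.8465]
Step 40: x=[5.7152] v=[-0.5725]
Step 41: x=[5.7004] v=[-0.2954]
Step 42: x=[5.6996] v=[-0.0166]
Step 43: x=[5.7127] v=[0.2623]
First v>=0 after going negative at step 43, time=2.1500

Answer: 2.1500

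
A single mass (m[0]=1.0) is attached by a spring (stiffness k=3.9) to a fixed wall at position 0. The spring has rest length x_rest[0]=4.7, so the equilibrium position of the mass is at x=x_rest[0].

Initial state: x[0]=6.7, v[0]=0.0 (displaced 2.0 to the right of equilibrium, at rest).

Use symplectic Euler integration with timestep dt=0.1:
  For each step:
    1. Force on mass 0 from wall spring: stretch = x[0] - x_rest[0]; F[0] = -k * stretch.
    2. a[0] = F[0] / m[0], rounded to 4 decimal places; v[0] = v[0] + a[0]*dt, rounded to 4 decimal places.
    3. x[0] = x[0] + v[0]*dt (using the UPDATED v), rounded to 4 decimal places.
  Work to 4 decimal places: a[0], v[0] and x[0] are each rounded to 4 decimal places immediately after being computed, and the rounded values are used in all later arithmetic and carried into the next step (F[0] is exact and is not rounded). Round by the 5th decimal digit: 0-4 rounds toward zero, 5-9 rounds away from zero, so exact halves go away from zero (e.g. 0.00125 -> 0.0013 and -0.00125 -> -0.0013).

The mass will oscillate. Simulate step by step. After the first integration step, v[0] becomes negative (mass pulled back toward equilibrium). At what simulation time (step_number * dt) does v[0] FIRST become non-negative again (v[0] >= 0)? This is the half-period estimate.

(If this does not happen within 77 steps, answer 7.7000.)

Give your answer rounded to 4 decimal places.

Answer: 1.6000

Derivation:
Step 0: x=[6.7000] v=[0.0000]
Step 1: x=[6.6220] v=[-0.7800]
Step 2: x=[6.4690] v=[-1.5296]
Step 3: x=[6.2471] v=[-2.2195]
Step 4: x=[5.9648] v=[-2.8229]
Step 5: x=[5.6332] v=[-3.3162]
Step 6: x=[5.2652] v=[-3.6802]
Step 7: x=[4.8751] v=[-3.9006]
Step 8: x=[4.4782] v=[-3.9689]
Step 9: x=[4.0900] v=[-3.8824]
Step 10: x=[3.7256] v=[-3.6445]
Step 11: x=[3.3992] v=[-3.2645]
Step 12: x=[3.1235] v=[-2.7572]
Step 13: x=[2.9093] v=[-2.1424]
Step 14: x=[2.7649] v=[-1.4440]
Step 15: x=[2.6960] v=[-0.6893]
Step 16: x=[2.7052] v=[0.0923]
First v>=0 after going negative at step 16, time=1.6000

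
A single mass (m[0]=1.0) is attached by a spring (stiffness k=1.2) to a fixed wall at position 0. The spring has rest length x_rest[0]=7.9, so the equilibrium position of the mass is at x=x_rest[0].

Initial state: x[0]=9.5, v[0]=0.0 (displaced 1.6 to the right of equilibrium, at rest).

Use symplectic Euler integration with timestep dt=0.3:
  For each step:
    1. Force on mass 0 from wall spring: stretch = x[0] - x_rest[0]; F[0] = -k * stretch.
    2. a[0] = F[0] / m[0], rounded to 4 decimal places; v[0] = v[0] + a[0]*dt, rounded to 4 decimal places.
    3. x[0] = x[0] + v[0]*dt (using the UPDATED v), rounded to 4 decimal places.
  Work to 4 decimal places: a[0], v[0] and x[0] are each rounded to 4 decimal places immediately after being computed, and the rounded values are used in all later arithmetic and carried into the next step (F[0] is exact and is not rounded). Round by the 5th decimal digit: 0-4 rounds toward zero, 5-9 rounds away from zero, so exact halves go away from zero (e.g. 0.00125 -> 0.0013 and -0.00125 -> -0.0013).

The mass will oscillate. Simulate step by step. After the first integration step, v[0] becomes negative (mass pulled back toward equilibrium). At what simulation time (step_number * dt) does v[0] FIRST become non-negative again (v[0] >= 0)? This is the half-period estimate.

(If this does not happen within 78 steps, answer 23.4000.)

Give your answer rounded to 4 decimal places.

Step 0: x=[9.5000] v=[0.0000]
Step 1: x=[9.3272] v=[-0.5760]
Step 2: x=[9.0003] v=[-1.0898]
Step 3: x=[8.5545] v=[-1.4859]
Step 4: x=[8.0381] v=[-1.7215]
Step 5: x=[7.5067] v=[-1.7712]
Step 6: x=[7.0178] v=[-1.6296]
Step 7: x=[6.6242] v=[-1.3120]
Step 8: x=[6.3684] v=[-0.8527]
Step 9: x=[6.2780] v=[-0.3013]
Step 10: x=[6.3628] v=[0.2826]
First v>=0 after going negative at step 10, time=3.0000

Answer: 3.0000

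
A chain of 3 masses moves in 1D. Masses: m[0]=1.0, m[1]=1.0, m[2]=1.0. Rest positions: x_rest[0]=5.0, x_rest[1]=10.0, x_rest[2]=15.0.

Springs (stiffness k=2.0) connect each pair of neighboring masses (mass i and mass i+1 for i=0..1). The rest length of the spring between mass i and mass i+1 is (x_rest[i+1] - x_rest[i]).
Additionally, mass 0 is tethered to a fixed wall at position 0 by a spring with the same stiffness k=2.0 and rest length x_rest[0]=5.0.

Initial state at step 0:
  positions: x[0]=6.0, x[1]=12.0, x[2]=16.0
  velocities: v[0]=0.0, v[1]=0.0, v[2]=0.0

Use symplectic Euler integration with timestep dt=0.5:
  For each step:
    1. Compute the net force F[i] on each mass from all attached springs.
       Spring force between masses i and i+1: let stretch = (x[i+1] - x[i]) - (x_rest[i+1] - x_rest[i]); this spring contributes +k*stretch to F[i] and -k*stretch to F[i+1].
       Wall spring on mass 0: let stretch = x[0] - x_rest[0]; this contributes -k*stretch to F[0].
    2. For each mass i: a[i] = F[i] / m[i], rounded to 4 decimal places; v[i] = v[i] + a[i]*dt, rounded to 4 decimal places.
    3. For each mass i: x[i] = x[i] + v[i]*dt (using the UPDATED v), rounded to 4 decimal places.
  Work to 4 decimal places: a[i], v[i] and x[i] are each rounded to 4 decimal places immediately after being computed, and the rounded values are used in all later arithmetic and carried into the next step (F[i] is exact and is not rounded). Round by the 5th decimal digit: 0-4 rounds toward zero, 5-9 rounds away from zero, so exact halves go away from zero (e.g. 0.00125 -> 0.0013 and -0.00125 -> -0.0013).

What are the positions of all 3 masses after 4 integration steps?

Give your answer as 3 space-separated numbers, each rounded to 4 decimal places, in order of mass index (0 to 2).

Answer: 4.3125 10.5625 15.3125

Derivation:
Step 0: x=[6.0000 12.0000 16.0000] v=[0.0000 0.0000 0.0000]
Step 1: x=[6.0000 11.0000 16.5000] v=[0.0000 -2.0000 1.0000]
Step 2: x=[5.5000 10.2500 16.7500] v=[-1.0000 -1.5000 0.5000]
Step 3: x=[4.6250 10.3750 16.2500] v=[-1.7500 0.2500 -1.0000]
Step 4: x=[4.3125 10.5625 15.3125] v=[-0.6250 0.3750 -1.8750]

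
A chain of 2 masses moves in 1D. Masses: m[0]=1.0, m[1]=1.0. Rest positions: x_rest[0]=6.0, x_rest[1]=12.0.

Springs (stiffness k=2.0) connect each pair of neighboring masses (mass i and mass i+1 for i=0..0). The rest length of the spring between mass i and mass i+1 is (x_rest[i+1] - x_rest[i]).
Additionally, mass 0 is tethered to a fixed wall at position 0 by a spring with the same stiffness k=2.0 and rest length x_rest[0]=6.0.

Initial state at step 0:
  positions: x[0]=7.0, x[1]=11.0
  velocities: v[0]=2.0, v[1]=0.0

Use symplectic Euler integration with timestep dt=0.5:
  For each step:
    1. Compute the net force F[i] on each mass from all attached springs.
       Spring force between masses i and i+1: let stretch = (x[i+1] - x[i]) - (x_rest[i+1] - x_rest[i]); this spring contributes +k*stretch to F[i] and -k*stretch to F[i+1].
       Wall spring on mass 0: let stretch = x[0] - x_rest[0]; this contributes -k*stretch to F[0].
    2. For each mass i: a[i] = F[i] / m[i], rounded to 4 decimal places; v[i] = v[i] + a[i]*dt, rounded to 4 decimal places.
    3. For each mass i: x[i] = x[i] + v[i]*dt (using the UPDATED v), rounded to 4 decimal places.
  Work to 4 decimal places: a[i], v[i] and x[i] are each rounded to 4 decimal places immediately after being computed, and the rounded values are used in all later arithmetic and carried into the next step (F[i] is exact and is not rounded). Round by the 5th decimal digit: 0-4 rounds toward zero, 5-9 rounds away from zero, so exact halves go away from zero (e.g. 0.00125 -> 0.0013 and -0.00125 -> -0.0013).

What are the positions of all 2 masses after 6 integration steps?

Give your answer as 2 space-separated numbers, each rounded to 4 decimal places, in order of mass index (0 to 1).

Answer: 7.0469 12.4219

Derivation:
Step 0: x=[7.0000 11.0000] v=[2.0000 0.0000]
Step 1: x=[6.5000 12.0000] v=[-1.0000 2.0000]
Step 2: x=[5.5000 13.2500] v=[-2.0000 2.5000]
Step 3: x=[5.6250 13.6250] v=[0.2500 0.7500]
Step 4: x=[6.9375 13.0000] v=[2.6250 -1.2500]
Step 5: x=[7.8125 12.3438] v=[1.7500 -1.3125]
Step 6: x=[7.0469 12.4219] v=[-1.5312 0.1562]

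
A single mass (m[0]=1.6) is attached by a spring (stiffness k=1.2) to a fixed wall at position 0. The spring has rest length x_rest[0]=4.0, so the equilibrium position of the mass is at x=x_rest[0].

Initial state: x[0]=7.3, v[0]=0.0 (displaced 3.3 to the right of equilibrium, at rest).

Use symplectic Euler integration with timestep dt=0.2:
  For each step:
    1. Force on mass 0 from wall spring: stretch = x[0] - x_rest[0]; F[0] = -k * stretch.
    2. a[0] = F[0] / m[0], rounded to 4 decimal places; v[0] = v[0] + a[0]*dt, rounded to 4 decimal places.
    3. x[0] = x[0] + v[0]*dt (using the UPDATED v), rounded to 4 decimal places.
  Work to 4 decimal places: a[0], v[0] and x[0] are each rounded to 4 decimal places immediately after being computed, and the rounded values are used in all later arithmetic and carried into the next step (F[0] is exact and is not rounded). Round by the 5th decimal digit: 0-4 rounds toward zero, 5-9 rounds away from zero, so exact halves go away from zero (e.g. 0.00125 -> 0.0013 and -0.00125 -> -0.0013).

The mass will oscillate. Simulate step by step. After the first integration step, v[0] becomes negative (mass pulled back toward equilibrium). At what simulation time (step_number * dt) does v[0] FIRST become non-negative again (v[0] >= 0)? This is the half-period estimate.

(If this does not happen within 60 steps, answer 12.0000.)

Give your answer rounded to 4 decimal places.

Step 0: x=[7.3000] v=[0.0000]
Step 1: x=[7.2010] v=[-0.4950]
Step 2: x=[7.0060] v=[-0.9752]
Step 3: x=[6.7208] v=[-1.4261]
Step 4: x=[6.3540] v=[-1.8342]
Step 5: x=[5.9165] v=[-2.1873]
Step 6: x=[5.4215] v=[-2.4748]
Step 7: x=[4.8839] v=[-2.6880]
Step 8: x=[4.3198] v=[-2.8206]
Step 9: x=[3.7461] v=[-2.8686]
Step 10: x=[3.1800] v=[-2.8305]
Step 11: x=[2.6385] v=[-2.7075]
Step 12: x=[2.1378] v=[-2.5033]
Step 13: x=[1.6930] v=[-2.2240]
Step 14: x=[1.3174] v=[-1.8779]
Step 15: x=[1.0223] v=[-1.4755]
Step 16: x=[0.8165] v=[-1.0288]
Step 17: x=[0.7062] v=[-0.5513]
Step 18: x=[0.6948] v=[-0.0572]
Step 19: x=[0.7825] v=[0.4386]
First v>=0 after going negative at step 19, time=3.8000

Answer: 3.8000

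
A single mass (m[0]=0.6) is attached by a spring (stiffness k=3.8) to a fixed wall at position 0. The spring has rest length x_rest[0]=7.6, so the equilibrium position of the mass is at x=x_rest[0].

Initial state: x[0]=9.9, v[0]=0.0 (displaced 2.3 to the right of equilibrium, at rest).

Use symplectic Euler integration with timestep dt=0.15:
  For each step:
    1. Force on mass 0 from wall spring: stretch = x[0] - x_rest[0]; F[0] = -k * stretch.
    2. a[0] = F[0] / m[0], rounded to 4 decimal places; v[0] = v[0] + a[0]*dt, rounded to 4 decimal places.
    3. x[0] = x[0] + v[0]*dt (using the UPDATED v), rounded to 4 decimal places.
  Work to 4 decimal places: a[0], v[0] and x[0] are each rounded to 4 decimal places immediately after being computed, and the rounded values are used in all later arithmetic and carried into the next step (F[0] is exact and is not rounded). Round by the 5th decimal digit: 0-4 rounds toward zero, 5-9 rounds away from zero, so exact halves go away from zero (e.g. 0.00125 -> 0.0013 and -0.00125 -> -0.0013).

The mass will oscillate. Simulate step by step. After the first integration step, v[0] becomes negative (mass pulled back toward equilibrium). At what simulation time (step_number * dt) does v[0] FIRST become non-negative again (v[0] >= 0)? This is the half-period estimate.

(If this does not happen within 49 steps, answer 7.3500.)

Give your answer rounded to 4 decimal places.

Step 0: x=[9.9000] v=[0.0000]
Step 1: x=[9.5723] v=[-2.1850]
Step 2: x=[8.9635] v=[-4.0587]
Step 3: x=[8.1604] v=[-5.3540]
Step 4: x=[7.2774] v=[-5.8864]
Step 5: x=[6.4404] v=[-5.5799]
Step 6: x=[5.7687] v=[-4.4783]
Step 7: x=[5.3579] v=[-2.7386]
Step 8: x=[5.2666] v=[-0.6086]
Step 9: x=[5.5078] v=[1.6081]
First v>=0 after going negative at step 9, time=1.3500

Answer: 1.3500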